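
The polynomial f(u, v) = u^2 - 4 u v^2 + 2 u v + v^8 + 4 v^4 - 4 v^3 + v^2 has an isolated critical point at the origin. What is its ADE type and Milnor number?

Type A7, Milnor number mu = 7.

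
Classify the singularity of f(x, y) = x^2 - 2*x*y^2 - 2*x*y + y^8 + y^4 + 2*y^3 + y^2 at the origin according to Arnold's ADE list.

A7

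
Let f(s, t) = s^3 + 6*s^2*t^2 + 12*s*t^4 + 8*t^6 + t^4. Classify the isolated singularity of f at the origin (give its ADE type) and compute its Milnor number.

Type E_{6}, Milnor number mu = 6.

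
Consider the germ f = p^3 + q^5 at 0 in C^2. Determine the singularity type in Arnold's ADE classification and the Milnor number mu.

The Hessian of f at 0 is [[0, 0], [0, 0]] with rank 0, so corank 2. A Groebner basis of the Jacobian ideal J(f) in C{p,q} is {q^4, p^2}; counting standard monomials gives mu = 8. Corank 2; j^3 = p^3 is a perfect cube, so E-series; the 5-jet and mu = 8 give E_8.

Type E_{8}, Milnor number mu = 8.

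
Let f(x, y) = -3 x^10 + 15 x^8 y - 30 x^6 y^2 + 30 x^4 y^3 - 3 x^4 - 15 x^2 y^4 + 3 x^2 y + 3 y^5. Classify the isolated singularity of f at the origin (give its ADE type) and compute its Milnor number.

The Hessian of f at 0 is [[0, 0], [0, 0]] with rank 0, so corank 2. A Groebner basis of the Jacobian ideal J(f) in C{x,y} is {x^2/5 + y^4, x^3, x*y}; counting standard monomials gives mu = 6. Corank 2; j^3 = 3*x^2*y has shape L^2 M (L != M), so D-series; mu = 6 gives D_6.

Type D_{6}, Milnor number mu = 6.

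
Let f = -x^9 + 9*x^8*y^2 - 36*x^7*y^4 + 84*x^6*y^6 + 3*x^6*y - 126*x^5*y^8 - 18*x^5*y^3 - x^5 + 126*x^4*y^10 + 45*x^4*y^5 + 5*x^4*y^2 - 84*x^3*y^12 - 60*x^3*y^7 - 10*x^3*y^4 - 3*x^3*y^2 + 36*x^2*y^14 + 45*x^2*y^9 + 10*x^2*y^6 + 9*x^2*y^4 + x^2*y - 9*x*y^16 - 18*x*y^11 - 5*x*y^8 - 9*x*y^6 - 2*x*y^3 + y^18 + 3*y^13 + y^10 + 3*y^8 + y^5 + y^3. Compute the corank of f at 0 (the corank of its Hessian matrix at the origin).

2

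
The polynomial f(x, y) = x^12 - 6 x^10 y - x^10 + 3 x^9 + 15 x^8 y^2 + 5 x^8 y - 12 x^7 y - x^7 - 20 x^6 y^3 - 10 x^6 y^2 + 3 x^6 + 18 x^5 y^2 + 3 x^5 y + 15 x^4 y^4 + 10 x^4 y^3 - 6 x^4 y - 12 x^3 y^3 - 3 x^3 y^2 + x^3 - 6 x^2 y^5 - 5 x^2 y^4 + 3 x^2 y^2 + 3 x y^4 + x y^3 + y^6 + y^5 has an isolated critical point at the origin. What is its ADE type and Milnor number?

The Hessian of f at 0 has rank 0. Corank 2; j^3 = x^3 is a perfect cube, so E-series; the 4-jet and mu = 7 give E_7.

Type E7, Milnor number mu = 7.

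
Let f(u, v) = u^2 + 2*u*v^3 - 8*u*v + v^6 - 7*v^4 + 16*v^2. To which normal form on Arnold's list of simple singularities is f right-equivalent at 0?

A_{3}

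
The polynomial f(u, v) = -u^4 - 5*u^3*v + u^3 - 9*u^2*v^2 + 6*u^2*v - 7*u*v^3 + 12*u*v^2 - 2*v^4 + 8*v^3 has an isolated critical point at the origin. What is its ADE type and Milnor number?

Type E_7, Milnor number mu = 7.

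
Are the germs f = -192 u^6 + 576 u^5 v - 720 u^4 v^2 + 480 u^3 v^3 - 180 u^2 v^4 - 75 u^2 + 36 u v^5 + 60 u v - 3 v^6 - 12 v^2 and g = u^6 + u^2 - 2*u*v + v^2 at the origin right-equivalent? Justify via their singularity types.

The Hessian of f at 0 has rank 1. Corank 1: A-series; mu = 5 gives A_5. The Hessian of g at 0 has rank 1. Corank 1: A-series; mu = 5 gives A_5. Both have type A_5, hence right-equivalent.

Yes.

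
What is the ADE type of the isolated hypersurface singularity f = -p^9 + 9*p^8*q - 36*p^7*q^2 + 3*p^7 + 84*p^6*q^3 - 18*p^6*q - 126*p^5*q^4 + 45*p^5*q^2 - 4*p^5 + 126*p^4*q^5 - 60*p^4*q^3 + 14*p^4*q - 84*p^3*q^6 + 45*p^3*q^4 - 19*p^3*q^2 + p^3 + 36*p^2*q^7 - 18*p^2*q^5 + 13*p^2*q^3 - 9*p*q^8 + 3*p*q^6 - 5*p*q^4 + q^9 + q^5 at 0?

E_8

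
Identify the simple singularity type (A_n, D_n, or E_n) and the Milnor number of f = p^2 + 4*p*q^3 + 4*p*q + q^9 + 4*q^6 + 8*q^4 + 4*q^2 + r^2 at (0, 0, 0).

The Hessian of f at 0 has rank 2. Corank 1: A-series; mu = 8 gives A_8.

Type A8, Milnor number mu = 8.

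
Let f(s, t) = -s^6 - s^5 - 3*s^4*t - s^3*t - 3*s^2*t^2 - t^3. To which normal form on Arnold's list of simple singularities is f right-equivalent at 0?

The Hessian of f at 0 has rank 0. Corank 2; j^3 = -t^3 is a perfect cube, so E-series; the 4-jet and mu = 7 give E_7.

E7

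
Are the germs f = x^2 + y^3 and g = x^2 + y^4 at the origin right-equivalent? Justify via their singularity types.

No.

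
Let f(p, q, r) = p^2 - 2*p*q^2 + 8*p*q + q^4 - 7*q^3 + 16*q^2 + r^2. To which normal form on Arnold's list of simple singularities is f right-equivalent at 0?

The Hessian of f at 0 has rank 2. Corank 1: A-series; mu = 2 gives A_2.

A2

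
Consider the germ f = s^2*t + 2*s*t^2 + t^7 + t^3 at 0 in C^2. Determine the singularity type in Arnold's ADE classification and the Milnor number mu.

Type D_8, Milnor number mu = 8.

The Hessian of f at 0 is [[0, 0], [0, 0]] with rank 0, so corank 2. A Groebner basis of the Jacobian ideal J(f) in C{s,t} is {s^2/7 + t^6 - t^2/7, s^3 + t^3, s*t + t^2}; counting standard monomials gives mu = 8. Corank 2; j^3 = t*(s + t)^2 has shape L^2 M (L != M), so D-series; mu = 8 gives D_8.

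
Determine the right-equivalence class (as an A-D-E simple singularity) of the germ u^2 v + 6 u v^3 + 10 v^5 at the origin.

D_{6}

The Hessian of f at 0 is [[0, 0], [0, 0]] with rank 0, so corank 2. A Groebner basis of the Jacobian ideal J(f) in C{u,v} is {u^3, u^2*v, 3*u^2/4 + u*v^2, u*v/3 + v^3}; counting standard monomials gives mu = 6. Corank 2; j^3 = u^2*v has shape L^2 M (L != M), so D-series; mu = 6 gives D_6.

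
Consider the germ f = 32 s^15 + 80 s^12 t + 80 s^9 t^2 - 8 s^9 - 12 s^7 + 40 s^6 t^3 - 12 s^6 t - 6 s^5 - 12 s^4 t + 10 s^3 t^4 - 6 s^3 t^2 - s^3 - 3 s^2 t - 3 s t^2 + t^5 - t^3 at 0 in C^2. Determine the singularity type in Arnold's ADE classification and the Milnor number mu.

Type E8, Milnor number mu = 8.

The Hessian of f at 0 has rank 0. Corank 2; j^3 = -(s + t)^3 is a perfect cube, so E-series; the 5-jet and mu = 8 give E_8.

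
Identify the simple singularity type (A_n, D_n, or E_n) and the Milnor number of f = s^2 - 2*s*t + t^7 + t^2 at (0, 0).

Type A_6, Milnor number mu = 6.

The Hessian of f at 0 is [[2, -2], [-2, 2]] with rank 1, so corank 1. A Groebner basis of the Jacobian ideal J(f) in C{s,t} is {t^6, s - t}; counting standard monomials gives mu = 6. Corank 1: A-series; mu = 6 gives A_6.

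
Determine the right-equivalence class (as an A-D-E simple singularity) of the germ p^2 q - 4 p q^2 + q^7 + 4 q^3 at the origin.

D_8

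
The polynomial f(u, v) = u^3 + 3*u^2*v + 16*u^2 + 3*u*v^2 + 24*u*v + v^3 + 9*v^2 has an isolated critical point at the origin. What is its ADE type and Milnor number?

The Hessian of f at 0 has rank 1. Corank 1: A-series; mu = 2 gives A_2.

Type A_2, Milnor number mu = 2.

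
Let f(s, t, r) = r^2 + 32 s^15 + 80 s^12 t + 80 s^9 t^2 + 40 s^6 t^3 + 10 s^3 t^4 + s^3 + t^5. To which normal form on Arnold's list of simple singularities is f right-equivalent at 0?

The Hessian of f at 0 is [[0, 0, 0], [0, 0, 0], [0, 0, 2]] with rank 1, so corank 2. A Groebner basis of the Jacobian ideal J(f) in C{s,t,r} is {t^4, s^2, r}; counting standard monomials gives mu = 8. Corank 2; j^3 = s^3 is a perfect cube, so E-series; the 5-jet and mu = 8 give E_8.

E8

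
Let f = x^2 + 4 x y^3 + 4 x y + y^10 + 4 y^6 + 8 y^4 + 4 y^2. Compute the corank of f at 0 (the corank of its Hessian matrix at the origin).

1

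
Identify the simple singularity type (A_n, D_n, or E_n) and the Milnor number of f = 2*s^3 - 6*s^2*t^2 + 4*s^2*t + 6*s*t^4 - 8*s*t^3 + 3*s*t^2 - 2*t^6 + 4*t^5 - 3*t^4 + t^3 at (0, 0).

Type D_{4}, Milnor number mu = 4.

The Hessian of f at 0 has rank 0. Corank 2; j^3 = (s + t)*(2*s^2 + 2*s*t + t^2) splits into three distinct lines over C (the quadratic factor has nonzero discriminant), so D_4.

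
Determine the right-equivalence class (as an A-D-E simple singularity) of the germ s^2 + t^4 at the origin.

A_{3}

The Hessian of f at 0 has rank 1. Corank 1: A-series; mu = 3 gives A_3.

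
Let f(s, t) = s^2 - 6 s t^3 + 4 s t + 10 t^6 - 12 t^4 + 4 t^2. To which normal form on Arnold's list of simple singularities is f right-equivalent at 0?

A_{5}

The Hessian of f at 0 is [[2, 4], [4, 8]] with rank 1, so corank 1. A Groebner basis of the Jacobian ideal J(f) in C{s,t} is {s*t^2 + 2*s/3 + 4*t/3, -s/3 + t^3 - 2*t/3, s^2 + 4*s*t + 4*t^2}; counting standard monomials gives mu = 5. Corank 1: A-series; mu = 5 gives A_5.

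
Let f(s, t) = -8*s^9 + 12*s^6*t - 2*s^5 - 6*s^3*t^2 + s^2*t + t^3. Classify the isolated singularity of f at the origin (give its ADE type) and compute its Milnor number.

The Hessian of f at 0 is [[0, 0], [0, 0]] with rank 0, so corank 2. A Groebner basis of the Jacobian ideal J(f) in C{s,t} is {t^3, s^2 + 3*t^2, s*t}; counting standard monomials gives mu = 4. Corank 2; j^3 = t*(s^2 + t^2) splits into three distinct lines over C (the quadratic factor has nonzero discriminant), so D_4.

Type D_{4}, Milnor number mu = 4.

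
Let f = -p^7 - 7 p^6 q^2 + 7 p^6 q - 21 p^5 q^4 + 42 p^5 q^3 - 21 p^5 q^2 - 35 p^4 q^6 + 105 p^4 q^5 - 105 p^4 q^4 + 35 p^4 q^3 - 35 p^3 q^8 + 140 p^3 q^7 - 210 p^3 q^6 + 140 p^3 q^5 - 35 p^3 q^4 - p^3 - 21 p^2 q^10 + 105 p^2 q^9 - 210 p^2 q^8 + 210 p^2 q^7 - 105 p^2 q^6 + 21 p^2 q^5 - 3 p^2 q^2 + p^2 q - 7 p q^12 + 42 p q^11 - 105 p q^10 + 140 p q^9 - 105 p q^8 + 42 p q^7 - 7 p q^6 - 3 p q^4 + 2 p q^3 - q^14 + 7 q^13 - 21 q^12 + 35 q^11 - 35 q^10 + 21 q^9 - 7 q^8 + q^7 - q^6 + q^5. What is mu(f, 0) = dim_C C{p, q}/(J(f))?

The Hessian of f at 0 is [[0, 0], [0, 0]] with rank 0, so corank 2. A Groebner basis of the Jacobian ideal J(f) in C{p,q} is {-p^2 + p*q + q^4 + q^3, p^3 - p*q/7 - q^3/7, p^2 + p*q^2 - p*q - q^3}; counting standard monomials gives mu = 8. Corank 2; j^3 = -p^2*(p - q) has shape L^2 M (L != M), so D-series; mu = 8 gives D_8.

8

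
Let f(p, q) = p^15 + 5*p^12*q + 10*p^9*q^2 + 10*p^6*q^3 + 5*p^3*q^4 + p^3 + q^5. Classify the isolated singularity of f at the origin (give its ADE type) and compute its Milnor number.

Type E8, Milnor number mu = 8.

The Hessian of f at 0 is [[0, 0], [0, 0]] with rank 0, so corank 2. A Groebner basis of the Jacobian ideal J(f) in C{p,q} is {q^4, p^2}; counting standard monomials gives mu = 8. Corank 2; j^3 = p^3 is a perfect cube, so E-series; the 5-jet and mu = 8 give E_8.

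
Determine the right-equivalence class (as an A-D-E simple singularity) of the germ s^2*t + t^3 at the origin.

D4

The Hessian of f at 0 is [[0, 0], [0, 0]] with rank 0, so corank 2. A Groebner basis of the Jacobian ideal J(f) in C{s,t} is {t^3, s^2 + 3*t^2, s*t}; counting standard monomials gives mu = 4. Corank 2; j^3 = t*(s^2 + t^2) splits into three distinct lines over C (the quadratic factor has nonzero discriminant), so D_4.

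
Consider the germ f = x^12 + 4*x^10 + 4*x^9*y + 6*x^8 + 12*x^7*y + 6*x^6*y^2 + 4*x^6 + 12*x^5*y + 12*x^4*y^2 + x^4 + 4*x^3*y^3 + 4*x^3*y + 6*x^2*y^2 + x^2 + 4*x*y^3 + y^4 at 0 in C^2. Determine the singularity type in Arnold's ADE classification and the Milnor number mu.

Type A3, Milnor number mu = 3.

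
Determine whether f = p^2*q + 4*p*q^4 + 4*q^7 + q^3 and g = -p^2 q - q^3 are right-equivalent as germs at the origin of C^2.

The Hessian of f at 0 is [[0, 0], [0, 0]] with rank 0, so corank 2. A Groebner basis of the Jacobian ideal J(f) in C{p,q} is {q^3, p^2 + 3*q^2, p*q}; counting standard monomials gives mu = 4. Corank 2; j^3 = q*(p^2 + q^2) splits into three distinct lines over C (the quadratic factor has nonzero discriminant), so D_4. The Hessian of g at 0 is [[0, 0], [0, 0]] with rank 0, so corank 2. A Groebner basis of the Jacobian ideal J(g) in C{p,q} is {q^3, p^2 + 3*q^2, p*q}; counting standard monomials gives mu = 4. Corank 2; j^3 = -q*(p^2 + q^2) splits into three distinct lines over C (the quadratic factor has nonzero discriminant), so D_4. Both have type D_4, hence right-equivalent.

Yes.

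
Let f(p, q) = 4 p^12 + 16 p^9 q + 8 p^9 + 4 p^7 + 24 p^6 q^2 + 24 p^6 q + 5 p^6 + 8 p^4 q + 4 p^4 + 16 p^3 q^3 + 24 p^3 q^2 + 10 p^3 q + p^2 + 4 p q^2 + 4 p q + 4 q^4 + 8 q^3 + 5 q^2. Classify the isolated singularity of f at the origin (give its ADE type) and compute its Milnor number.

Type A_1, Milnor number mu = 1.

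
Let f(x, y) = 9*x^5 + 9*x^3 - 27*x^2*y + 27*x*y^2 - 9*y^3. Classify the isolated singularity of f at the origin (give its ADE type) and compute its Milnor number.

Type E_8, Milnor number mu = 8.

The Hessian of f at 0 is [[0, 0], [0, 0]] with rank 0, so corank 2. A Groebner basis of the Jacobian ideal J(f) in C{x,y} is {y^5, x*y^3 - 3*y^4/4, x^2 - 2*x*y + y^2}; counting standard monomials gives mu = 8. Corank 2; j^3 = 9*(x - y)^3 is a perfect cube, so E-series; the 5-jet and mu = 8 give E_8.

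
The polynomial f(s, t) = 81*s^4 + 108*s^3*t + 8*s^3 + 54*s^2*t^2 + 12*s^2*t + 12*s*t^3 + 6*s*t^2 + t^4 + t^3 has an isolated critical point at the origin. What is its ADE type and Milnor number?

The Hessian of f at 0 has rank 0. Corank 2; j^3 = (2*s + t)^3 is a perfect cube, so E-series; the 4-jet and mu = 6 give E_6.

Type E6, Milnor number mu = 6.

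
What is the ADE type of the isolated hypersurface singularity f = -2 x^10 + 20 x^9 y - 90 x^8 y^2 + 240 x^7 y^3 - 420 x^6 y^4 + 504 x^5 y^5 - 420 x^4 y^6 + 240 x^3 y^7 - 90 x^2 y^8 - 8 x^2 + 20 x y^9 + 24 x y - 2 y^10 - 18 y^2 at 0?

A_{9}

The Hessian of f at 0 has rank 1. Corank 1: A-series; mu = 9 gives A_9.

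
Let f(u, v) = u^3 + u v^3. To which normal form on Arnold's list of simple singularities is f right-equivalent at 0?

The Hessian of f at 0 has rank 0. Corank 2; j^3 = u^3 is a perfect cube, so E-series; the 4-jet and mu = 7 give E_7.

E_{7}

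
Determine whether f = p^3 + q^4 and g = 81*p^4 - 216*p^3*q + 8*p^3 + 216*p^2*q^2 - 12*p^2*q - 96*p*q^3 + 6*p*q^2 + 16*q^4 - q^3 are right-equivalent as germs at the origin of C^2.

The Hessian of f at 0 has rank 0. Corank 2; j^3 = p^3 is a perfect cube, so E-series; the 4-jet and mu = 6 give E_6. The Hessian of g at 0 has rank 0. Corank 2; j^3 = (2*p - q)^3 is a perfect cube, so E-series; the 4-jet and mu = 6 give E_6. Both have type E_6, hence right-equivalent.

Yes.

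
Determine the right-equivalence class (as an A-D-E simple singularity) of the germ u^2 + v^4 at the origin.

A_{3}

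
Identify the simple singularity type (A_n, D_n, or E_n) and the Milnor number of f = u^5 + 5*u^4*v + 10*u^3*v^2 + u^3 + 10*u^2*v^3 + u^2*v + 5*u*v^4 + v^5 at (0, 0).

Type D_6, Milnor number mu = 6.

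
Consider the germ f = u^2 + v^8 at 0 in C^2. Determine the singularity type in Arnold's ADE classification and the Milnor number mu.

The Hessian of f at 0 is [[2, 0], [0, 0]] with rank 1, so corank 1. A Groebner basis of the Jacobian ideal J(f) in C{u,v} is {v^7, u}; counting standard monomials gives mu = 7. Corank 1: A-series; mu = 7 gives A_7.

Type A7, Milnor number mu = 7.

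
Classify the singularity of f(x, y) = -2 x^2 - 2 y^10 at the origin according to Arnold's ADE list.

The Hessian of f at 0 is [[-4, 0], [0, 0]] with rank 1, so corank 1. A Groebner basis of the Jacobian ideal J(f) in C{x,y} is {y^9, x}; counting standard monomials gives mu = 9. Corank 1: A-series; mu = 9 gives A_9.

A_9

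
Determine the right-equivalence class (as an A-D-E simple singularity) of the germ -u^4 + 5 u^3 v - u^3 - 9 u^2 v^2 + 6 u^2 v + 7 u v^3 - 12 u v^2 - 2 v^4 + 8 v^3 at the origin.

E7

The Hessian of f at 0 is [[0, 0], [0, 0]] with rank 0, so corank 2. A Groebner basis of the Jacobian ideal J(f) in C{u,v} is {3*u^2 - 12*u*v + v^4 + v^3 + 12*v^2, u^3 + 18*u^2 - 72*u*v - 2*v^3 + 72*v^2, u^2*v + 7*u^2 - 28*u*v - 5*v^3/3 + 28*v^2, 2*u^2 + u*v^2 - 8*u*v - 4*v^3/3 + 8*v^2}; counting standard monomials gives mu = 7. Corank 2; j^3 = -(u - 2*v)^3 is a perfect cube, so E-series; the 4-jet and mu = 7 give E_7.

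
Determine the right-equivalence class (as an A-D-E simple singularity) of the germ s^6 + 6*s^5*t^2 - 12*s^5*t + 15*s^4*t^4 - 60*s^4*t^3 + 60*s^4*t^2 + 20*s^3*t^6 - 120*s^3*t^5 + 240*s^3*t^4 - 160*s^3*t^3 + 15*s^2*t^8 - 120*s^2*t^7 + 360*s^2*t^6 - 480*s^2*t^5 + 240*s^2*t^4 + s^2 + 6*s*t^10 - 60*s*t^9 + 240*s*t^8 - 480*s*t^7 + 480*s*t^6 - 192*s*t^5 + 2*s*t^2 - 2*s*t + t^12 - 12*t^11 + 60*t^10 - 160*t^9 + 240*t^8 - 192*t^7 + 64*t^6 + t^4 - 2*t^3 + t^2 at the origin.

A_{5}

The Hessian of f at 0 is [[2, -2], [-2, 2]] with rank 1, so corank 1. A Groebner basis of the Jacobian ideal J(f) in C{s,t} is {s^3 + 3*s^2 - 5*s*t - 2*s + 2*t, s^2*t + 2*s^2 - 3*s*t - s + t, s + t^2 - t}; counting standard monomials gives mu = 5. Corank 1: A-series; mu = 5 gives A_5.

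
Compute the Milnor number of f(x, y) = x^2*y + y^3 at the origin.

4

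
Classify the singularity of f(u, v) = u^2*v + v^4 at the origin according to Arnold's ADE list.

D5

The Hessian of f at 0 has rank 0. Corank 2; j^3 = u^2*v has shape L^2 M (L != M), so D-series; mu = 5 gives D_5.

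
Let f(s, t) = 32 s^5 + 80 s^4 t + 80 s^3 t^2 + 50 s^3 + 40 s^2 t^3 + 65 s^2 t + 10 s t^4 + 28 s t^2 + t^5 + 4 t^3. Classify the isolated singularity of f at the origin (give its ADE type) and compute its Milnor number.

The Hessian of f at 0 is [[0, 0], [0, 0]] with rank 0, so corank 2. A Groebner basis of the Jacobian ideal J(f) in C{s,t} is {-625*s*t/2 + t^4 - 125*t^2, s*t^2 + 2*t^3/5, s^2 + 9*s*t/10 + t^2/5}; counting standard monomials gives mu = 6. Corank 2; j^3 = (2*s + t)*(5*s + 2*t)^2 has shape L^2 M (L != M), so D-series; mu = 6 gives D_6.

Type D_6, Milnor number mu = 6.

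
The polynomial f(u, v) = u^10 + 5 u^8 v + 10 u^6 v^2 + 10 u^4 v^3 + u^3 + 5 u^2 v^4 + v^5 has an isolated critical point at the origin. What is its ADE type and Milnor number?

The Hessian of f at 0 is [[0, 0], [0, 0]] with rank 0, so corank 2. A Groebner basis of the Jacobian ideal J(f) in C{u,v} is {v^4, u^2}; counting standard monomials gives mu = 8. Corank 2; j^3 = u^3 is a perfect cube, so E-series; the 5-jet and mu = 8 give E_8.

Type E_{8}, Milnor number mu = 8.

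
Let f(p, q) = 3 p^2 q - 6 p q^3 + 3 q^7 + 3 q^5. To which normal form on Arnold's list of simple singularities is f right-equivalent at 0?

D8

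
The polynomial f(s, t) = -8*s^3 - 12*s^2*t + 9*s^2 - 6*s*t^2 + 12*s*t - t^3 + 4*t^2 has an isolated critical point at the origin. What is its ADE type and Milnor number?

Type A_{2}, Milnor number mu = 2.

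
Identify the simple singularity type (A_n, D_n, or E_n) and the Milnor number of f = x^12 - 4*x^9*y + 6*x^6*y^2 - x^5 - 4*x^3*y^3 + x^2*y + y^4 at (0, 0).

Type D_{5}, Milnor number mu = 5.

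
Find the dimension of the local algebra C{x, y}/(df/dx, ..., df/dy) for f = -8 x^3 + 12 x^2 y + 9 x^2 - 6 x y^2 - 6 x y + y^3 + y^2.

2

The Hessian of f at 0 has rank 1. Corank 1: A-series; mu = 2 gives A_2.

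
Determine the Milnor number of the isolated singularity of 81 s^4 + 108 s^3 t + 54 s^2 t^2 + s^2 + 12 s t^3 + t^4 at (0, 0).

3

The Hessian of f at 0 has rank 1. Corank 1: A-series; mu = 3 gives A_3.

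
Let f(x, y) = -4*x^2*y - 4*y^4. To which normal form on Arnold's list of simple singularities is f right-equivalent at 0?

D5

The Hessian of f at 0 has rank 0. Corank 2; j^3 = -4*x^2*y has shape L^2 M (L != M), so D-series; mu = 5 gives D_5.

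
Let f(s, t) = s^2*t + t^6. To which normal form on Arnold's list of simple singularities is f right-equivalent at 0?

D_{7}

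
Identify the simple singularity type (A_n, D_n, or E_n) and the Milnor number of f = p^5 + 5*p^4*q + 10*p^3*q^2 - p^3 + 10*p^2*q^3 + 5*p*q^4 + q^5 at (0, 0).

The Hessian of f at 0 has rank 0. Corank 2; j^3 = -p^3 is a perfect cube, so E-series; the 5-jet and mu = 8 give E_8.

Type E_{8}, Milnor number mu = 8.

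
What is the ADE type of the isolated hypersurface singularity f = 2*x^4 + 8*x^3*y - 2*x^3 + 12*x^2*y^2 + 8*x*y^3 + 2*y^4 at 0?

E_{6}

The Hessian of f at 0 has rank 0. Corank 2; j^3 = -2*x^3 is a perfect cube, so E-series; the 4-jet and mu = 6 give E_6.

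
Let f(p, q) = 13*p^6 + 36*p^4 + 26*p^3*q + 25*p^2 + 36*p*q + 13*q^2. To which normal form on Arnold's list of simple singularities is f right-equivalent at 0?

A1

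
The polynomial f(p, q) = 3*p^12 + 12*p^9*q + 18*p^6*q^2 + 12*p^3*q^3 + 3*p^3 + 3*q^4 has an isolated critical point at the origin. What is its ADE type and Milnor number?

Type E_{6}, Milnor number mu = 6.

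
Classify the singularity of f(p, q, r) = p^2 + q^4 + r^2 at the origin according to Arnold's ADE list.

The Hessian of f at 0 has rank 2. Corank 1: A-series; mu = 3 gives A_3.

A3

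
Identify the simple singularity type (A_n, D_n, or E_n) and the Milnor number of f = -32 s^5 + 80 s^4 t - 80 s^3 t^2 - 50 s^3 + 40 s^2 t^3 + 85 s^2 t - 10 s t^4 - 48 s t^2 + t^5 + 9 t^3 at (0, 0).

Type D_6, Milnor number mu = 6.

The Hessian of f at 0 has rank 0. Corank 2; j^3 = -(2*s - t)*(5*s - 3*t)^2 has shape L^2 M (L != M), so D-series; mu = 6 gives D_6.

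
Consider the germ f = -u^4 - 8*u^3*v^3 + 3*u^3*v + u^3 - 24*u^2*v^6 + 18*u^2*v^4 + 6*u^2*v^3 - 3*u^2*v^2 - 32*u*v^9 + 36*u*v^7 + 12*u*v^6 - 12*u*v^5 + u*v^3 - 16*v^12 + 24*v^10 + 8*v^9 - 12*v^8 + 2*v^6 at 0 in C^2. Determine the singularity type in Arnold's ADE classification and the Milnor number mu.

The Hessian of f at 0 is [[0, 0], [0, 0]] with rank 0, so corank 2. A Groebner basis of the Jacobian ideal J(f) in C{u,v} is {3*u^2 + v^4 + v^3, u^3, u^2*v - u^2 - v^3/3, -2*u^2 + u*v^2 - 2*v^3/3}; counting standard monomials gives mu = 7. Corank 2; j^3 = u^3 is a perfect cube, so E-series; the 4-jet and mu = 7 give E_7.

Type E_{7}, Milnor number mu = 7.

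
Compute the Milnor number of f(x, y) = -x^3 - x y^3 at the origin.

The Hessian of f at 0 is [[0, 0], [0, 0]] with rank 0, so corank 2. A Groebner basis of the Jacobian ideal J(f) in C{x,y} is {x^3, x*y^2, 3*x^2 + y^3}; counting standard monomials gives mu = 7. Corank 2; j^3 = -x^3 is a perfect cube, so E-series; the 4-jet and mu = 7 give E_7.

7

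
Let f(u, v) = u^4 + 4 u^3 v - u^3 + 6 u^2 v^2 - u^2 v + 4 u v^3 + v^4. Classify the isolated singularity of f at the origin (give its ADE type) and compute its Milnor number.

Type D5, Milnor number mu = 5.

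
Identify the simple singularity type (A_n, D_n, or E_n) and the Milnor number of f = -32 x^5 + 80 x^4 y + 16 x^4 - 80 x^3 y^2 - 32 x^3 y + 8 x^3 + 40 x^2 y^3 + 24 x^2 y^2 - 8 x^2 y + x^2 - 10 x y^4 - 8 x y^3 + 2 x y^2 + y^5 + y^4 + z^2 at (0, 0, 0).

The Hessian of f at 0 has rank 2. Corank 1: A-series; mu = 4 gives A_4.

Type A4, Milnor number mu = 4.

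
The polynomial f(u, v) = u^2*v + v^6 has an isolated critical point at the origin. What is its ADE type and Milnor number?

Type D7, Milnor number mu = 7.

The Hessian of f at 0 is [[0, 0], [0, 0]] with rank 0, so corank 2. A Groebner basis of the Jacobian ideal J(f) in C{u,v} is {u^2/6 + v^5, u^3, u*v}; counting standard monomials gives mu = 7. Corank 2; j^3 = u^2*v has shape L^2 M (L != M), so D-series; mu = 7 gives D_7.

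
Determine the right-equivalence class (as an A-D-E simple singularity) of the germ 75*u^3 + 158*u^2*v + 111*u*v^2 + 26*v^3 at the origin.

D_4

The Hessian of f at 0 is [[0, 0], [0, 0]] with rank 0, so corank 2. A Groebner basis of the Jacobian ideal J(f) in C{u,v} is {v^3, u^2 - 3*v^2/11, u*v + 6*v^2/11}; counting standard monomials gives mu = 4. Corank 2; j^3 = (3*u + 2*v)*(25*u^2 + 36*u*v + 13*v^2) splits into three distinct lines over C (the quadratic factor has nonzero discriminant), so D_4.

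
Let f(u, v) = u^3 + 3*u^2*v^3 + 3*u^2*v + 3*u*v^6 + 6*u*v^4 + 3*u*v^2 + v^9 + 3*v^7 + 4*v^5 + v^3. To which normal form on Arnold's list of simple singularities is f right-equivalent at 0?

E8

The Hessian of f at 0 has rank 0. Corank 2; j^3 = (u + v)^3 is a perfect cube, so E-series; the 5-jet and mu = 8 give E_8.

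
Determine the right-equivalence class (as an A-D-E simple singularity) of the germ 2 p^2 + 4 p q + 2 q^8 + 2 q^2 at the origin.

A_{7}

The Hessian of f at 0 is [[4, 4], [4, 4]] with rank 1, so corank 1. A Groebner basis of the Jacobian ideal J(f) in C{p,q} is {q^7, p + q}; counting standard monomials gives mu = 7. Corank 1: A-series; mu = 7 gives A_7.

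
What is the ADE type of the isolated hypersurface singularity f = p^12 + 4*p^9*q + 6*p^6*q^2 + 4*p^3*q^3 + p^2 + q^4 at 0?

A_3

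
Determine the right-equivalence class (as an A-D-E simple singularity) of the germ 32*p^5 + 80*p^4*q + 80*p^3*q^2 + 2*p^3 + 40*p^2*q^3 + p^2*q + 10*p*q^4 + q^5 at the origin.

D6

The Hessian of f at 0 is [[0, 0], [0, 0]] with rank 0, so corank 2. A Groebner basis of the Jacobian ideal J(f) in C{p,q} is {-p*q/10 + q^4, p*q^2, p^2 + p*q/2}; counting standard monomials gives mu = 6. Corank 2; j^3 = p^2*(2*p + q) has shape L^2 M (L != M), so D-series; mu = 6 gives D_6.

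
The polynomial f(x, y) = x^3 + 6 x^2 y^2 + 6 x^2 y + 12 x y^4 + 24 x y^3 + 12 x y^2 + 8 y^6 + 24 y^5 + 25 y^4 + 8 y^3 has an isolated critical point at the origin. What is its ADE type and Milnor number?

Type E6, Milnor number mu = 6.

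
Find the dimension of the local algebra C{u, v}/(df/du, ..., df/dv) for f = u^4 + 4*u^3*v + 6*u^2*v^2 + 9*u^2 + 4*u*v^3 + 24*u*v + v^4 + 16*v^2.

3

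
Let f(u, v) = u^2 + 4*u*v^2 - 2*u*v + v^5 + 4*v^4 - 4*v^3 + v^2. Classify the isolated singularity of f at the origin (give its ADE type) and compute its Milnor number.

Type A_4, Milnor number mu = 4.

The Hessian of f at 0 has rank 1. Corank 1: A-series; mu = 4 gives A_4.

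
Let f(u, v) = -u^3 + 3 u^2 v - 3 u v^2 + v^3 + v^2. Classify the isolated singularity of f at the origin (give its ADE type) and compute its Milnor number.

The Hessian of f at 0 is [[0, 0], [0, 2]] with rank 1, so corank 1. A Groebner basis of the Jacobian ideal J(f) in C{u,v} is {u^2, v}; counting standard monomials gives mu = 2. Corank 1: A-series; mu = 2 gives A_2.

Type A2, Milnor number mu = 2.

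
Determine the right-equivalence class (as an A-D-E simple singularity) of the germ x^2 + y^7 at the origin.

The Hessian of f at 0 has rank 1. Corank 1: A-series; mu = 6 gives A_6.

A6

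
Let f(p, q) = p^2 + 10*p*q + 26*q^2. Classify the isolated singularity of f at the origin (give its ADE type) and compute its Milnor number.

Type A1, Milnor number mu = 1.

The Hessian of f at 0 has rank 2. Corank 0: nondegenerate Morse point, so A_1.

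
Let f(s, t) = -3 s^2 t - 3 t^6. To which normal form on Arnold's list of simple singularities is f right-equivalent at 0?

D_{7}

The Hessian of f at 0 is [[0, 0], [0, 0]] with rank 0, so corank 2. A Groebner basis of the Jacobian ideal J(f) in C{s,t} is {s^2/6 + t^5, s^3, s*t}; counting standard monomials gives mu = 7. Corank 2; j^3 = -3*s^2*t has shape L^2 M (L != M), so D-series; mu = 7 gives D_7.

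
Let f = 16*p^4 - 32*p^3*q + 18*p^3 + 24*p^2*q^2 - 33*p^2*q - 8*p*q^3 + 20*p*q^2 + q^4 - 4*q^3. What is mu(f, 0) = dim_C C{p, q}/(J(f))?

5

The Hessian of f at 0 has rank 0. Corank 2; j^3 = (2*p - q)*(3*p - 2*q)^2 has shape L^2 M (L != M), so D-series; mu = 5 gives D_5.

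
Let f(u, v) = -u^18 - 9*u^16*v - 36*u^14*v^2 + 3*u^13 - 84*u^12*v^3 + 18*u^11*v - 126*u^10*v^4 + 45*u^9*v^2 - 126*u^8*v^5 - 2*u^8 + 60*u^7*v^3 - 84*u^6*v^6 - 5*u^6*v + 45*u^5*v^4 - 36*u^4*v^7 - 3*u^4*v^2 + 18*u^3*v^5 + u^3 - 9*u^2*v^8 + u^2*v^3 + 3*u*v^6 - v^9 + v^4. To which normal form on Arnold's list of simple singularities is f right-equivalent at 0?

E_{6}

The Hessian of f at 0 is [[0, 0], [0, 0]] with rank 0, so corank 2. A Groebner basis of the Jacobian ideal J(f) in C{u,v} is {v^3, u^2}; counting standard monomials gives mu = 6. Corank 2; j^3 = u^3 is a perfect cube, so E-series; the 4-jet and mu = 6 give E_6.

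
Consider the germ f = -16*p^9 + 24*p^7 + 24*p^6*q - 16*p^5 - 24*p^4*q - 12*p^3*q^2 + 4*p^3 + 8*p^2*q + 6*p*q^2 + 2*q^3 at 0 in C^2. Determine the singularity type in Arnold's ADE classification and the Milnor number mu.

Type D_{4}, Milnor number mu = 4.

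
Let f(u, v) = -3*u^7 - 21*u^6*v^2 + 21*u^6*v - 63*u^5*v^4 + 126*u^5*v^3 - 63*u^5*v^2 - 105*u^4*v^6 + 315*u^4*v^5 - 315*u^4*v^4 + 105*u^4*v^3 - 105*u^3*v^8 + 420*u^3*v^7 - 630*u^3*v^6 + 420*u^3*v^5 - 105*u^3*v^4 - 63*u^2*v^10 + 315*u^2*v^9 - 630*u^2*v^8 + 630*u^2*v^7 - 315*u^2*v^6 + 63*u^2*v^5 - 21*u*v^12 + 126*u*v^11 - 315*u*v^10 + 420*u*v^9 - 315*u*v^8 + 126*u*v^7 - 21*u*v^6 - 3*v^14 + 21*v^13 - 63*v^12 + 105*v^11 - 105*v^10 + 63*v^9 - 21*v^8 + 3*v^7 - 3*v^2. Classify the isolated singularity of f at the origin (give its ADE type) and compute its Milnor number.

Type A_{6}, Milnor number mu = 6.

The Hessian of f at 0 has rank 1. Corank 1: A-series; mu = 6 gives A_6.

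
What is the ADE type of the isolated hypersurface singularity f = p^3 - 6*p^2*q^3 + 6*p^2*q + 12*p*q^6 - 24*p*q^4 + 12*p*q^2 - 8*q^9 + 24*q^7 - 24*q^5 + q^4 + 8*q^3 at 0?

The Hessian of f at 0 has rank 0. Corank 2; j^3 = (p + 2*q)^3 is a perfect cube, so E-series; the 4-jet and mu = 6 give E_6.

E_{6}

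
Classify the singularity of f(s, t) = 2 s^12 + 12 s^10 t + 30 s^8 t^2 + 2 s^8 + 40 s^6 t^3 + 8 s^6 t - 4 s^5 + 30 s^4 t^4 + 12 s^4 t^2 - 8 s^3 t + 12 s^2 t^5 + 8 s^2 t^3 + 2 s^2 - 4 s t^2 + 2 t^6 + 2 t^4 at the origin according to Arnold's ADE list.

The Hessian of f at 0 is [[4, 0], [0, 0]] with rank 1, so corank 1. A Groebner basis of the Jacobian ideal J(f) in C{s,t} is {s^3, s^2*t, -s + t^2}; counting standard monomials gives mu = 5. Corank 1: A-series; mu = 5 gives A_5.

A_5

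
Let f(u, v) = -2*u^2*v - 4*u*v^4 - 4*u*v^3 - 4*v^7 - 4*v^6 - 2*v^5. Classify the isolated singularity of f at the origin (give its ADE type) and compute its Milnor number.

The Hessian of f at 0 has rank 0. Corank 2; j^3 = -2*u^2*v has shape L^2 M (L != M), so D-series; mu = 8 gives D_8.

Type D_8, Milnor number mu = 8.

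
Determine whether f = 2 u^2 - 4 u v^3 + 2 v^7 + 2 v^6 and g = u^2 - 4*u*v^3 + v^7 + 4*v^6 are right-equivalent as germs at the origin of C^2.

Yes.

The Hessian of f at 0 has rank 1. Corank 1: A-series; mu = 6 gives A_6. The Hessian of g at 0 has rank 1. Corank 1: A-series; mu = 6 gives A_6. Both have type A_6, hence right-equivalent.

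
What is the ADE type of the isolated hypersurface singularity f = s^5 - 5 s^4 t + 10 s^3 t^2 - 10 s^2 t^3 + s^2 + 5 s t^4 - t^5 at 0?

A4

The Hessian of f at 0 has rank 1. Corank 1: A-series; mu = 4 gives A_4.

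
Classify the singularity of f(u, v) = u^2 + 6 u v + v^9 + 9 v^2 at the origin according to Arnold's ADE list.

A_8

The Hessian of f at 0 has rank 1. Corank 1: A-series; mu = 8 gives A_8.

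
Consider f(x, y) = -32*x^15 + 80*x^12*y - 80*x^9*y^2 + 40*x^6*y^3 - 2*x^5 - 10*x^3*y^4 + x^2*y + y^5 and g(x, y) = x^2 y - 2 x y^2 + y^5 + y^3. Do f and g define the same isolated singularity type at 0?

Yes.

The Hessian of f at 0 has rank 0. Corank 2; j^3 = x^2*y has shape L^2 M (L != M), so D-series; mu = 6 gives D_6. The Hessian of g at 0 has rank 0. Corank 2; j^3 = y*(x - y)^2 has shape L^2 M (L != M), so D-series; mu = 6 gives D_6. Both have type D_6, hence right-equivalent.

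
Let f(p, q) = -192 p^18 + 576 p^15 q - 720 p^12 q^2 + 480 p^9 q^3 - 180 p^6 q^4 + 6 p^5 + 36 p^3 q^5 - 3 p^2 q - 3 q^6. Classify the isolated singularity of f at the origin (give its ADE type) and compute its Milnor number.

The Hessian of f at 0 has rank 0. Corank 2; j^3 = -3*p^2*q has shape L^2 M (L != M), so D-series; mu = 7 gives D_7.

Type D_{7}, Milnor number mu = 7.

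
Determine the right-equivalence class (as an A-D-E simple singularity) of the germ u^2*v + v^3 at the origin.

The Hessian of f at 0 is [[0, 0], [0, 0]] with rank 0, so corank 2. A Groebner basis of the Jacobian ideal J(f) in C{u,v} is {v^3, u^2 + 3*v^2, u*v}; counting standard monomials gives mu = 4. Corank 2; j^3 = v*(u^2 + v^2) splits into three distinct lines over C (the quadratic factor has nonzero discriminant), so D_4.

D4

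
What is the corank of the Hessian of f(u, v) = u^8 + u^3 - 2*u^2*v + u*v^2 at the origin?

2

The Hessian at 0 is [[0, 0], [0, 0]] of rank 0; hence corank 2.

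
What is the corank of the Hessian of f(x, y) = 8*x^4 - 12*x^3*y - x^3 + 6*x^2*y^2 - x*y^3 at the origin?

2

Hessian at 0 has rank 0.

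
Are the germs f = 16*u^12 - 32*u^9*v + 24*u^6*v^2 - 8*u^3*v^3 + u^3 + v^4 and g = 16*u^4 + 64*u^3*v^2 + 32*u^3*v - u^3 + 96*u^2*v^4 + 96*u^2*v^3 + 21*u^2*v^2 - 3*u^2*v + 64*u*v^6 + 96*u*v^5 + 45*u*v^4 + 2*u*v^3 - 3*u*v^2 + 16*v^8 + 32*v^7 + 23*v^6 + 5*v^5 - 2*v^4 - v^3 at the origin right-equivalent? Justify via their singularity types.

Yes.

The Hessian of f at 0 is [[0, 0], [0, 0]] with rank 0, so corank 2. A Groebner basis of the Jacobian ideal J(f) in C{u,v} is {v^3, u^2}; counting standard monomials gives mu = 6. Corank 2; j^3 = u^3 is a perfect cube, so E-series; the 4-jet and mu = 6 give E_6. The Hessian of g at 0 is [[0, 0], [0, 0]] with rank 0, so corank 2. A Groebner basis of the Jacobian ideal J(g) in C{u,v} is {u^3 - 3*u^2/2 - 3*u*v - 3*v^2/2, u^2*v + 2*u^2 + 4*u*v + 2*v^2, -5*u^2/2 + u*v^2 - 5*u*v - 5*v^2/2, 3*u^2 + 6*u*v + v^3 + 3*v^2}; counting standard monomials gives mu = 6. Corank 2; j^3 = -(u + v)^3 is a perfect cube, so E-series; the 4-jet and mu = 6 give E_6. Both have type E_6, hence right-equivalent.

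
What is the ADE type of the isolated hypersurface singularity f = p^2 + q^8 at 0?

A7

The Hessian of f at 0 is [[2, 0], [0, 0]] with rank 1, so corank 1. A Groebner basis of the Jacobian ideal J(f) in C{p,q} is {q^7, p}; counting standard monomials gives mu = 7. Corank 1: A-series; mu = 7 gives A_7.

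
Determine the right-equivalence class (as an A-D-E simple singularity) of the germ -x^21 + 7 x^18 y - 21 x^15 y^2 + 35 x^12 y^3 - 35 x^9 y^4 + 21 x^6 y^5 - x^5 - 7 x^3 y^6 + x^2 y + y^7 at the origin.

D_8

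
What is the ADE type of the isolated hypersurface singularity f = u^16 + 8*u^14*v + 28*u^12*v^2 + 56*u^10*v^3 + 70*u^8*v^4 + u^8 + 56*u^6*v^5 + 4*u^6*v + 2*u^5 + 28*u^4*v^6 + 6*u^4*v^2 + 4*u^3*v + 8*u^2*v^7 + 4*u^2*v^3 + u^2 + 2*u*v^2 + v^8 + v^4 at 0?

The Hessian of f at 0 is [[2, 0], [0, 0]] with rank 1, so corank 1. A Groebner basis of the Jacobian ideal J(f) in C{u,v} is {-u^2 + v^4, u^3 - u*v/2 - v^3/2, u^2*v + u/2 + v^2/2, u^2 + u*v^2}; counting standard monomials gives mu = 7. Corank 1: A-series; mu = 7 gives A_7.

A_{7}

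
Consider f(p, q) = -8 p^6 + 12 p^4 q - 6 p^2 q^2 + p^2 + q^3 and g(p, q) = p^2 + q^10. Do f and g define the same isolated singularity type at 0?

No.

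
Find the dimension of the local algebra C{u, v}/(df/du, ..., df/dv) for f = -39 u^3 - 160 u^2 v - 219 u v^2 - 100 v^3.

4

The Hessian of f at 0 is [[0, 0], [0, 0]] with rank 0, so corank 2. A Groebner basis of the Jacobian ideal J(f) in C{u,v} is {v^3, u^2 - 39*v^2/23, u*v + 30*v^2/23}; counting standard monomials gives mu = 4. Corank 2; j^3 = -(3*u + 4*v)*(13*u^2 + 36*u*v + 25*v^2) splits into three distinct lines over C (the quadratic factor has nonzero discriminant), so D_4.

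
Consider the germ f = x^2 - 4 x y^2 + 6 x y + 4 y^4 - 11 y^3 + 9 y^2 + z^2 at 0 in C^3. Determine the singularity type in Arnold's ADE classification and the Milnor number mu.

Type A_{2}, Milnor number mu = 2.

The Hessian of f at 0 has rank 2. Corank 1: A-series; mu = 2 gives A_2.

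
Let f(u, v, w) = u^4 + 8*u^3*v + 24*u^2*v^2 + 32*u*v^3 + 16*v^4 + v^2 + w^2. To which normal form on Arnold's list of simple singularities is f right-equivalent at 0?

The Hessian of f at 0 has rank 2. Corank 1: A-series; mu = 3 gives A_3.

A3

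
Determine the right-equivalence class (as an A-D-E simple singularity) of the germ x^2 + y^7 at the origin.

A_{6}

The Hessian of f at 0 is [[2, 0], [0, 0]] with rank 1, so corank 1. A Groebner basis of the Jacobian ideal J(f) in C{x,y} is {y^6, x}; counting standard monomials gives mu = 6. Corank 1: A-series; mu = 6 gives A_6.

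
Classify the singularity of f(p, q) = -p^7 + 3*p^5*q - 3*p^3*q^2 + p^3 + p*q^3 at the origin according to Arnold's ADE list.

E_7

The Hessian of f at 0 is [[0, 0], [0, 0]] with rank 0, so corank 2. A Groebner basis of the Jacobian ideal J(f) in C{p,q} is {p^3, p*q^2, 3*p^2 + q^3}; counting standard monomials gives mu = 7. Corank 2; j^3 = p^3 is a perfect cube, so E-series; the 4-jet and mu = 7 give E_7.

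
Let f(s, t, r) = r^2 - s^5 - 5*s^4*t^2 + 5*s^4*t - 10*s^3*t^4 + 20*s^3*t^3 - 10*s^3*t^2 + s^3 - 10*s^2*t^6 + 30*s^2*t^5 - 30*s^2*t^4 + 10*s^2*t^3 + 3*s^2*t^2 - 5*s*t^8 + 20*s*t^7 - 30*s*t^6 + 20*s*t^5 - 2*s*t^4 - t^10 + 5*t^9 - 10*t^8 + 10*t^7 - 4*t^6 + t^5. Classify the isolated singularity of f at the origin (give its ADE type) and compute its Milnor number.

Type E8, Milnor number mu = 8.

The Hessian of f at 0 has rank 1. Corank 2; j^3 = s^3 is a perfect cube, so E-series; the 5-jet and mu = 8 give E_8.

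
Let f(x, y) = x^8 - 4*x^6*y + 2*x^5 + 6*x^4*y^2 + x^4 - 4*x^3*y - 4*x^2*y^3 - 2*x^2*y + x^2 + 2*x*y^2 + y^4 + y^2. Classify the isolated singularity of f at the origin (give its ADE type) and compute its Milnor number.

Type A_1, Milnor number mu = 1.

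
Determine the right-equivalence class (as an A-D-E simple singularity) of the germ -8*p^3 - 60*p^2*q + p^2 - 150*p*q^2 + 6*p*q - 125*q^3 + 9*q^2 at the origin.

The Hessian of f at 0 has rank 1. Corank 1: A-series; mu = 2 gives A_2.

A2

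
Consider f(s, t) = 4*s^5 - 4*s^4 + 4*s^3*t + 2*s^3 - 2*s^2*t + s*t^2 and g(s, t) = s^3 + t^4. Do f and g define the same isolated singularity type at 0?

No.

The Hessian of f at 0 is [[0, 0], [0, 0]] with rank 0, so corank 2. A Groebner basis of the Jacobian ideal J(f) in C{s,t} is {t^3, s^2 + t^2/2, s*t + t^2/2}; counting standard monomials gives mu = 4. Corank 2; j^3 = s*(2*s^2 - 2*s*t + t^2) splits into three distinct lines over C (the quadratic factor has nonzero discriminant), so D_4. The Hessian of g at 0 is [[0, 0], [0, 0]] with rank 0, so corank 2. A Groebner basis of the Jacobian ideal J(g) in C{s,t} is {t^3, s^2}; counting standard monomials gives mu = 6. Corank 2; j^3 = s^3 is a perfect cube, so E-series; the 4-jet and mu = 6 give E_6. f is D_4 but g is E_6, hence not right-equivalent.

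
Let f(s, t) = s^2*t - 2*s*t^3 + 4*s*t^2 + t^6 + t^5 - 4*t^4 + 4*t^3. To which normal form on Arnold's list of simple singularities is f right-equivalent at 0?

The Hessian of f at 0 is [[0, 0], [0, 0]] with rank 0, so corank 2. A Groebner basis of the Jacobian ideal J(f) in C{s,t} is {s^3 - s^2 - 11*s*t^2 - 18*s*t - 32*t^2, s^2*t + s^2/6 + 23*s*t^2/6 + 13*s*t/3 + 8*t^2, -s*t + t^3 - 2*t^2}; counting standard monomials gives mu = 7. Corank 2; j^3 = t*(s + 2*t)^2 has shape L^2 M (L != M), so D-series; mu = 7 gives D_7.

D_7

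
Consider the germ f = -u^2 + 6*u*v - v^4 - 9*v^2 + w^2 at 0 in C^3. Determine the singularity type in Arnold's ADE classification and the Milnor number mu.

The Hessian of f at 0 has rank 2. Corank 1: A-series; mu = 3 gives A_3.

Type A_3, Milnor number mu = 3.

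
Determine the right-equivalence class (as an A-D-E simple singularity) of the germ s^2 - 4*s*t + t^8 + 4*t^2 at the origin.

A7

The Hessian of f at 0 is [[2, -4], [-4, 8]] with rank 1, so corank 1. A Groebner basis of the Jacobian ideal J(f) in C{s,t} is {t^7, s - 2*t}; counting standard monomials gives mu = 7. Corank 1: A-series; mu = 7 gives A_7.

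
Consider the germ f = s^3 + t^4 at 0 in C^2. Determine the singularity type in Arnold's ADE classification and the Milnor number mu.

The Hessian of f at 0 is [[0, 0], [0, 0]] with rank 0, so corank 2. A Groebner basis of the Jacobian ideal J(f) in C{s,t} is {t^3, s^2}; counting standard monomials gives mu = 6. Corank 2; j^3 = s^3 is a perfect cube, so E-series; the 4-jet and mu = 6 give E_6.

Type E_{6}, Milnor number mu = 6.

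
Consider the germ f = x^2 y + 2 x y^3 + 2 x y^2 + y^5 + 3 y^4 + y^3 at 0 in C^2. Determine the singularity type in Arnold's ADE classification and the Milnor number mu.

Type D5, Milnor number mu = 5.

The Hessian of f at 0 has rank 0. Corank 2; j^3 = y*(x + y)^2 has shape L^2 M (L != M), so D-series; mu = 5 gives D_5.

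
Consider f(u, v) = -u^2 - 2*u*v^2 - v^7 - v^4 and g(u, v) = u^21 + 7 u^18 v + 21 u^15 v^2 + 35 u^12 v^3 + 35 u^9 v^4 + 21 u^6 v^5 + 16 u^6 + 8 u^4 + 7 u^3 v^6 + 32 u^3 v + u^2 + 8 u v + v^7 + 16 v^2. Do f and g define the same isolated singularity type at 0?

Yes.

The Hessian of f at 0 is [[-2, 0], [0, 0]] with rank 1, so corank 1. A Groebner basis of the Jacobian ideal J(f) in C{u,v} is {u^3, u + v^2}; counting standard monomials gives mu = 6. Corank 1: A-series; mu = 6 gives A_6. The Hessian of g at 0 is [[2, 8], [8, 32]] with rank 1, so corank 1. A Groebner basis of the Jacobian ideal J(g) in C{u,v} is {-u*v/256 + v^4 - v^2/64, u*v^2 + u/192 + 8*v^3/3 + v/48, u^2 + 8*u*v + 16*v^2}; counting standard monomials gives mu = 6. Corank 1: A-series; mu = 6 gives A_6. Both have type A_6, hence right-equivalent.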